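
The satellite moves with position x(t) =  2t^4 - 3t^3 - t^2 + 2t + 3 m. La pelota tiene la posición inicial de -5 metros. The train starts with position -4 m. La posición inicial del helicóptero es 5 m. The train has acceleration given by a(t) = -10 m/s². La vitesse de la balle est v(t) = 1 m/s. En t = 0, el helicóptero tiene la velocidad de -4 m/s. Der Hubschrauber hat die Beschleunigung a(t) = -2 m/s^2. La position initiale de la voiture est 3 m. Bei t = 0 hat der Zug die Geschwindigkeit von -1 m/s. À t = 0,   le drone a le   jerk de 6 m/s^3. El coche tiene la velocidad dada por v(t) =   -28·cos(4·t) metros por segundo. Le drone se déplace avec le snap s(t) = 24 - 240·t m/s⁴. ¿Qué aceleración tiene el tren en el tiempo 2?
De la ecuación de la aceleración a(t) = -10, sustituimos t = 2 para obtener a = -10.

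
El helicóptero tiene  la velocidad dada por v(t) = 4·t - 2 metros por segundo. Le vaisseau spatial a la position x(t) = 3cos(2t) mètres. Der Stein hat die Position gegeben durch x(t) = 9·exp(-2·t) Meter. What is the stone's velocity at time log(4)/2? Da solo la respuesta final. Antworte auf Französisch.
À t = log(4)/2, v = -9/2.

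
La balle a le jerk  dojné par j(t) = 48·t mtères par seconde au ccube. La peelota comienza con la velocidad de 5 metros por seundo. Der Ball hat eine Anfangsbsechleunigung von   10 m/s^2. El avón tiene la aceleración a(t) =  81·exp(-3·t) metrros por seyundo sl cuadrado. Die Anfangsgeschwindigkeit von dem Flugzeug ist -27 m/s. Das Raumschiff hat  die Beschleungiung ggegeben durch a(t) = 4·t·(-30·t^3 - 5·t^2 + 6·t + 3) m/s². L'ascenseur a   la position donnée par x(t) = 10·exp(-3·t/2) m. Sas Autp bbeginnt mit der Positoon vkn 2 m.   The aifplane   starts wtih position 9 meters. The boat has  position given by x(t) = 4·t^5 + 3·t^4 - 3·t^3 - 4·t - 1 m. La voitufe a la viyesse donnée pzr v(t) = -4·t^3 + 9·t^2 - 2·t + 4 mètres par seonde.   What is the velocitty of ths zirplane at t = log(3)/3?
Starting from acceleration a(t) = 81·exp(-3·t), we take 1 antiderivative. The antiderivative of acceleration, with v(0) = -27, gives velocity: v(t) = -27·exp(-3·t). From the given velocity equation v(t) = -27·exp(-3·t), we substitute t = log(3)/3 to get v = -9.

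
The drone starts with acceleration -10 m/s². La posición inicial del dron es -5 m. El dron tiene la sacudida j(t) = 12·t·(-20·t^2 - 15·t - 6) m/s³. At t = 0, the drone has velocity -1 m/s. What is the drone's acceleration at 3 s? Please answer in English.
Starting from jerk j(t) = 12·t·(-20·t^2 - 15·t - 6), we take 1 antiderivative. Integrating jerk and using the initial condition a(0) = -10, we get a(t) = -60·t^4 - 60·t^3 - 36·t^2 - 10. We have acceleration a(t) = -60·t^4 - 60·t^3 - 36·t^2 - 10. Substituting t = 3: a(3) = -6814.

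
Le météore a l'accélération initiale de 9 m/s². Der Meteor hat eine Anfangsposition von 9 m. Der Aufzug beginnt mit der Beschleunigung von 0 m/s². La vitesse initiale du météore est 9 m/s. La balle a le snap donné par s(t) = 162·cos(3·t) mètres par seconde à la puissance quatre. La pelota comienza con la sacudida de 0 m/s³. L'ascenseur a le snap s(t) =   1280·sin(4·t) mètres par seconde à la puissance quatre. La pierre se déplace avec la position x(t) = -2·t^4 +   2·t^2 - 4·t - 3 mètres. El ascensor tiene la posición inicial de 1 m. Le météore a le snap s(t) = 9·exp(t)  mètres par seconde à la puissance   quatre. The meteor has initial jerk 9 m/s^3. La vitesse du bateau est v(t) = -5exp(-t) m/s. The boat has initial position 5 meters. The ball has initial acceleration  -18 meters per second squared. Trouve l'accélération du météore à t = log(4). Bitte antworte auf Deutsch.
Um dies zu lösen, müssen wir 2 Stammfunktionen unserer Gleichung für den Snap s(t) = 9·exp(t) finden. Das Integral von dem Snap, mit j(0) = 9, ergibt den Ruck: j(t) = 9·exp(t). Die Stammfunktion von dem Ruck ist die Beschleunigung. Mit a(0) = 9 erhalten wir a(t) = 9·exp(t). Wir haben die Beschleunigung a(t) = 9·exp(t). Durch Einsetzen von t = log(4): a(log(4)) = 36.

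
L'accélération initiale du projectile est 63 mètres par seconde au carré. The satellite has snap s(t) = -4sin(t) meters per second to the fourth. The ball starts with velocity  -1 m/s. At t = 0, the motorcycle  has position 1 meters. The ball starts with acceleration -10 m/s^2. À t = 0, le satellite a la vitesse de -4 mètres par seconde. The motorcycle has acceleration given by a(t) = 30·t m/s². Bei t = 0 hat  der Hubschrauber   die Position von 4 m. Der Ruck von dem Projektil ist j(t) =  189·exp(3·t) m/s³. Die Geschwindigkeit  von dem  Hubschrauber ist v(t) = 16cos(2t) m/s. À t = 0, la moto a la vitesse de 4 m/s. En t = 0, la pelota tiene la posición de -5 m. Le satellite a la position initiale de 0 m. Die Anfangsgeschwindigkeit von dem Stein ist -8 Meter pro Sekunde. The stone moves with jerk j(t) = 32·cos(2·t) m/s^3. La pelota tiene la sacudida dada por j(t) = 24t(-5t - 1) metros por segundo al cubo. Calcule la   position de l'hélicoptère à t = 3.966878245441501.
Nous devons intégrer notre équation de la vitesse v(t) = 16·cos(2·t) 1 fois. L'intégrale de la vitesse, avec x(0) = 4, donne la position: x(t) = 8·sin(2·t) + 4. Nous avons la position x(t) = 8·sin(2·t) + 4. En substituant t = 3.966878245441501: x(3.966878245441501) = 11.9745573862406.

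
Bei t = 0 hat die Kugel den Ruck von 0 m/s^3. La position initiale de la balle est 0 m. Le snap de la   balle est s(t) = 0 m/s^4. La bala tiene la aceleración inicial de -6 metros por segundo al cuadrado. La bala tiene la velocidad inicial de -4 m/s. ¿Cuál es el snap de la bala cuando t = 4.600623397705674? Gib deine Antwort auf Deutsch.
Mit s(t) = 0 und Einsetzen von t = 4.600623397705674, finden wir s = 0.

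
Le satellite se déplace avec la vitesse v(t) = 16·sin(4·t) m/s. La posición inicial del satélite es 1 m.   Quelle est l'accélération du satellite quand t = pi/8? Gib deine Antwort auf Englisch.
Starting from velocity v(t) = 16·sin(4·t), we take 1 derivative. Differentiating velocity, we get acceleration: a(t) = 64·cos(4·t). We have acceleration a(t) = 64·cos(4·t). Substituting t = pi/8: a(pi/8) = 0.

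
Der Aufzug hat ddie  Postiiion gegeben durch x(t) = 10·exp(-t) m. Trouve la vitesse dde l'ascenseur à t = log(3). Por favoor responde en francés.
En partant de la position x(t) = 10·exp(-t), nous prenons 1 dérivée. En prenant d/dt de x(t), nous trouvons v(t) = -10·exp(-t). De l'équation de la vitesse v(t) = -10·exp(-t), nous substituons t = log(3) pour obtenir v = -10/3.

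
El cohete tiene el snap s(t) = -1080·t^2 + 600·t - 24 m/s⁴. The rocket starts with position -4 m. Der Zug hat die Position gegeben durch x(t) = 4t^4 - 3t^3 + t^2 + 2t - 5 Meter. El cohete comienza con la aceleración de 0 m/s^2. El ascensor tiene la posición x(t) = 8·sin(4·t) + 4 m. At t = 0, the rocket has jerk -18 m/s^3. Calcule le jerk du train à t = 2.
Nous devons dériver notre équation de la position x(t) = 4·t^4 - 3·t^3 + t^2 + 2·t - 5 3 fois. La dérivée de la position donne la vitesse: v(t) = 16·t^3 - 9·t^2 + 2·t + 2. La dérivée de la vitesse donne l'accélération: a(t) = 48·t^2 - 18·t + 2. En prenant d/dt de a(t), nous trouvons j(t) = 96·t - 18. En utilisant j(t) = 96·t - 18 et en substituant t = 2, nous trouvons j = 174.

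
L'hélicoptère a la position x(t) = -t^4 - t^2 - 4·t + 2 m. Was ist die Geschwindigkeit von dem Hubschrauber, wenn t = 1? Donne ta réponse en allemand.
Ausgehend von der Position x(t) = -t^4 - t^2 - 4·t + 2, nehmen wir 1 Ableitung. Die Ableitung von der Position ergibt die Geschwindigkeit: v(t) = -4·t^3 - 2·t - 4. Mit v(t) = -4·t^3 - 2·t - 4 und Einsetzen von t = 1, finden wir v = -10.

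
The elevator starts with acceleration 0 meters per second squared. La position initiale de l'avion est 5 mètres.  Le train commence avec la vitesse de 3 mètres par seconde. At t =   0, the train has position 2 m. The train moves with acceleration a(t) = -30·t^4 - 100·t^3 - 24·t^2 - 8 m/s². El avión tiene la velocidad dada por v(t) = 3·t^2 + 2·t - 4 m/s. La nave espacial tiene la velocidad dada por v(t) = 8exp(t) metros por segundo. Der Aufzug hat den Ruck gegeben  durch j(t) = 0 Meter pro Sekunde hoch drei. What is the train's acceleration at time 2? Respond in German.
Mit a(t) = -30·t^4 - 100·t^3 - 24·t^2 - 8 und Einsetzen von t = 2, finden wir a = -1384.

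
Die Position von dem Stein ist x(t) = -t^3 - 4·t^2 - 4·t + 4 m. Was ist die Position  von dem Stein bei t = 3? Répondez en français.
Nous avons la position x(t) = -t^3 - 4·t^2 - 4·t + 4. En substituant t = 3: x(3) = -71.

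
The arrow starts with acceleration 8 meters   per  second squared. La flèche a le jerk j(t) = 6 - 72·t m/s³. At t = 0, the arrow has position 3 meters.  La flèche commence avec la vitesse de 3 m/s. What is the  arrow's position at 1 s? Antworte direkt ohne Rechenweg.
The answer is 8.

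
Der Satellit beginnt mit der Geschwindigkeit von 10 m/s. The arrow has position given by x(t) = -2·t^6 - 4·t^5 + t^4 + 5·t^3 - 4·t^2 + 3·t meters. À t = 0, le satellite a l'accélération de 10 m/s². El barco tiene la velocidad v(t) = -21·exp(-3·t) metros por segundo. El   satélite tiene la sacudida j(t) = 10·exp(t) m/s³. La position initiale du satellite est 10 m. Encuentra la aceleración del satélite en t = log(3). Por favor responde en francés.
Nous devons trouver la primitive de notre équation du jerk j(t) = 10·exp(t) 1 fois. La primitive du jerk, avec a(0) = 10, donne l'accélération: a(t) = 10·exp(t). Nous avons l'accélération a(t) = 10·exp(t). En substituant t = log(3): a(log(3)) = 30.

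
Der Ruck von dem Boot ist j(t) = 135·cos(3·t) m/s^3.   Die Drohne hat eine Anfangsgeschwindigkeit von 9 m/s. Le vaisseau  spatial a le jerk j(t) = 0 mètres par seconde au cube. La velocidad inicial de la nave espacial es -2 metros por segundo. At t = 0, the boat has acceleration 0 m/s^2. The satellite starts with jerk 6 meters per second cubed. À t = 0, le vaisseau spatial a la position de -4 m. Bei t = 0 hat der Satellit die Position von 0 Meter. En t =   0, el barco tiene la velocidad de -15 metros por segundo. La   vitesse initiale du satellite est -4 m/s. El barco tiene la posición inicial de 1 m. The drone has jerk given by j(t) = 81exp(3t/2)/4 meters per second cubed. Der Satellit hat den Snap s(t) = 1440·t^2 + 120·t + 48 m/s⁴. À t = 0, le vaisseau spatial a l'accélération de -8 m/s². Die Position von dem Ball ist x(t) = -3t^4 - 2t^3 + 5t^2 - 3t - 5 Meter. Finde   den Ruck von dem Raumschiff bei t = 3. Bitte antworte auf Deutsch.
Aus der Gleichung für den Ruck j(t) = 0, setzen wir t = 3 ein und erhalten j = 0.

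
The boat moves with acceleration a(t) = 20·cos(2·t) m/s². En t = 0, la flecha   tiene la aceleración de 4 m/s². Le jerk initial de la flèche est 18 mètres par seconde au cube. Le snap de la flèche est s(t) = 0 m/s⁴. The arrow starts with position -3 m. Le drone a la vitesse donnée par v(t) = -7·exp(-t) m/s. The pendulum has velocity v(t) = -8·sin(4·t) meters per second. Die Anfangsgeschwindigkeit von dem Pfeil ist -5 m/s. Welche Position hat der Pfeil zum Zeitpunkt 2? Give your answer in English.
We need to integrate our snap equation s(t) = 0 4 times. Taking ∫s(t)dt and applying j(0) = 18, we find j(t) = 18. The integral of jerk is acceleration. Using a(0) = 4, we get a(t) = 18·t + 4. The integral of acceleration, with v(0) = -5, gives velocity: v(t) = 9·t^2 + 4·t - 5. Finding the antiderivative of v(t) and using x(0) = -3: x(t) = 3·t^3 + 2·t^2 - 5·t - 3. We have position x(t) = 3·t^3 + 2·t^2 - 5·t - 3. Substituting t = 2: x(2) = 19.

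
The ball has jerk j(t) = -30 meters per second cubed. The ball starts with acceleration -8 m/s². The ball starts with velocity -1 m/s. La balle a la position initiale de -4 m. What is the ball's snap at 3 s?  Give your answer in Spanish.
Partiendo de la sacudida j(t) = -30, tomamos 1 derivada. Derivando la sacudida, obtenemos el snap: s(t) = 0. Usando s(t) = 0 y sustituyendo t = 3, encontramos s = 0.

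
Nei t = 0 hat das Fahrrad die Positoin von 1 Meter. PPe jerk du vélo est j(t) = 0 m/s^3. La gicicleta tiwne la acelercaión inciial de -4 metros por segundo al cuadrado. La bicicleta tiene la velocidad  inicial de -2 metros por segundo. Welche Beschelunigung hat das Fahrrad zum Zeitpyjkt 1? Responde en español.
Debemos encontrar la antiderivada de nuestra ecuación de la sacudida j(t) = 0 1 vez. Integrando la sacudida y usando la condición inicial a(0) = -4, obtenemos a(t) = -4. De la ecuación de la aceleración a(t) = -4, sustituimos t = 1 para obtener a = -4.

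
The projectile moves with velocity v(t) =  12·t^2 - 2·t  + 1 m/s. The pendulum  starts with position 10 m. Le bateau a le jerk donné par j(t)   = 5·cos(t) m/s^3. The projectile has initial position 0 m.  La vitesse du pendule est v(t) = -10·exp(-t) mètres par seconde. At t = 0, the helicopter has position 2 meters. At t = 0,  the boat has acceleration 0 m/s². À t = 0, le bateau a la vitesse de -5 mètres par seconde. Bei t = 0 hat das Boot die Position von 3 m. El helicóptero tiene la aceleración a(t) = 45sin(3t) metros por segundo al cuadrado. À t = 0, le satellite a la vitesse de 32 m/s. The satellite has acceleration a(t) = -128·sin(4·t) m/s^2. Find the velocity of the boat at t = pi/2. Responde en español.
Debemos encontrar la antiderivada de nuestra ecuación de la sacudida j(t) = 5·cos(t) 2 veces. Integrando la sacudida y usando la condición inicial a(0) = 0, obtenemos a(t) = 5·sin(t). La integral de la aceleración, con v(0) = -5, da la velocidad: v(t) = -5·cos(t). Tenemos la velocidad v(t) = -5·cos(t). Sustituyendo t = pi/2: v(pi/2) = 0.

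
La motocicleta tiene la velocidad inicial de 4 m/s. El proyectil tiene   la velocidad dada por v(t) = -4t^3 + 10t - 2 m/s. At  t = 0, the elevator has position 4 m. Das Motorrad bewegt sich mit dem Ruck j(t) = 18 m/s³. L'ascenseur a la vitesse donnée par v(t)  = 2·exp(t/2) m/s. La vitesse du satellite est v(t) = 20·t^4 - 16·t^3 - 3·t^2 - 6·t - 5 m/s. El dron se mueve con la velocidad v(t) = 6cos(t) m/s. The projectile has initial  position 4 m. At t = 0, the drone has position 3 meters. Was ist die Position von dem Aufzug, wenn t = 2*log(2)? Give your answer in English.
We need to integrate our velocity equation v(t) = 2·exp(t/2) 1 time. The integral of velocity is position. Using x(0) = 4, we get x(t) = 4·exp(t/2). Using x(t) = 4·exp(t/2) and substituting t = 2*log(2), we find x = 8.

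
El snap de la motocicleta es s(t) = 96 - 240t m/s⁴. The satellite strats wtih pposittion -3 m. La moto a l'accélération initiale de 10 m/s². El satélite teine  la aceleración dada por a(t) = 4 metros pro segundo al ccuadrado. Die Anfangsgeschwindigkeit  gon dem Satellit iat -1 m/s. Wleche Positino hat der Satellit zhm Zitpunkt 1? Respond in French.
En partant de l'accélération a(t) = 4, nous prenons 2 intégrales. En prenant ∫a(t)dt et en appliquant v(0) = -1, nous trouvons v(t) = 4·t - 1. En intégrant la vitesse et en utilisant la condition initiale x(0) = -3, nous obtenons x(t) = 2·t^2 - t - 3. Nous avons la position x(t) = 2·t^2 - t - 3. En substituant t = 1: x(1) = -2.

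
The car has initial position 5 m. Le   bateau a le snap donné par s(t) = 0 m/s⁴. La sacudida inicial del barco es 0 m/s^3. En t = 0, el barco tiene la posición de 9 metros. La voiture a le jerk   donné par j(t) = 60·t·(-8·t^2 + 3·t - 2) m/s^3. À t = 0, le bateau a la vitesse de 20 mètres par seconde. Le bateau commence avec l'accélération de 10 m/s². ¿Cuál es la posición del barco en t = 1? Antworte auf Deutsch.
Ausgehend von dem Snap s(t) = 0, nehmen wir 4 Stammfunktionen. Die Stammfunktion von dem Snap ist der Ruck. Mit j(0) = 0 erhalten wir j(t) = 0. Das Integral von dem Ruck ist die Beschleunigung. Mit a(0) = 10 erhalten wir a(t) = 10. Das Integral von der Beschleunigung ist die Geschwindigkeit. Mit v(0) = 20 erhalten wir v(t) = 10·t + 20. Durch Integration von der Geschwindigkeit und Verwendung der Anfangsbedingung x(0) = 9, erhalten wir x(t) = 5·t^2 + 20·t + 9. Mit x(t) = 5·t^2 + 20·t + 9 und Einsetzen von t = 1, finden wir x = 34.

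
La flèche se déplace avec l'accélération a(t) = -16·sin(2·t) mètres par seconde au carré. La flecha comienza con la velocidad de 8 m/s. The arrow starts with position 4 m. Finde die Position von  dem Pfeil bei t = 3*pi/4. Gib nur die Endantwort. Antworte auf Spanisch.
La respuesta es 0.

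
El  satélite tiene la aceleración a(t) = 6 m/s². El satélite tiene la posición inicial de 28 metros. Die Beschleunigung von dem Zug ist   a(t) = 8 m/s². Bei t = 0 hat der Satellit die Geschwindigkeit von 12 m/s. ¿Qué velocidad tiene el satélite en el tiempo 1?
Necesitamos integrar nuestra ecuación de la aceleración a(t) = 6 1 vez. Tomando ∫a(t)dt y aplicando v(0) = 12, encontramos v(t) = 6·t + 12. Usando v(t) = 6·t + 12 y sustituyendo t = 1, encontramos v = 18.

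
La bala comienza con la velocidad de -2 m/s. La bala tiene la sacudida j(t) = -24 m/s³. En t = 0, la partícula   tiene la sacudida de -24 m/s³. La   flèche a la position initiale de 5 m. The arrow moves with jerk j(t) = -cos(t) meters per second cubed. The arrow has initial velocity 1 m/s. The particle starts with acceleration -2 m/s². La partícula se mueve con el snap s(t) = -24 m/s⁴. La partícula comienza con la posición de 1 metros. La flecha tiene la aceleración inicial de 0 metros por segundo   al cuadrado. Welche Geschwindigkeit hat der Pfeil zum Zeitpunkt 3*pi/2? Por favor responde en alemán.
Wir müssen die Stammfunktion unserer Gleichung für den Ruck j(t) = -cos(t) 2-mal finden. Das Integral von dem Ruck, mit a(0) = 0, ergibt die Beschleunigung: a(t) = -sin(t). Mit ∫a(t)dt und Anwendung von v(0) = 1, finden wir v(t) = cos(t). Aus der Gleichung für die Geschwindigkeit v(t) = cos(t), setzen wir t = 3*pi/2 ein und erhalten v = 0.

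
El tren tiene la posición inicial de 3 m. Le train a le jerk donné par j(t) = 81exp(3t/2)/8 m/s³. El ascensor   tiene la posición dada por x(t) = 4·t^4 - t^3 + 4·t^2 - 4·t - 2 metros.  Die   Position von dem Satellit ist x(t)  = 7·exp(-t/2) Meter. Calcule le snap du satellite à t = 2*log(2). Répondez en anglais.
To solve this, we need to take 4 derivatives of our position equation x(t) = 7·exp(-t/2). Differentiating position, we get velocity: v(t) = -7·exp(-t/2)/2. Differentiating velocity, we get acceleration: a(t) = 7·exp(-t/2)/4. Differentiating acceleration, we get jerk: j(t) = -7·exp(-t/2)/8. Taking d/dt of j(t), we find s(t) = 7·exp(-t/2)/16. We have snap s(t) = 7·exp(-t/2)/16. Substituting t = 2*log(2): s(2*log(2)) = 7/32.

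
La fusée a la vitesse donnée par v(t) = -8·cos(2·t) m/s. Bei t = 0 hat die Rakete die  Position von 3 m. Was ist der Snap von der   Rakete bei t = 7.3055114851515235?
Ausgehend von der Geschwindigkeit v(t) = -8·cos(2·t), nehmen wir 3 Ableitungen. Durch Ableiten von der Geschwindigkeit erhalten wir die Beschleunigung: a(t) = 16·sin(2·t). Mit d/dt von a(t) finden wir j(t) = 32·cos(2·t). Die Ableitung von dem Ruck ergibt den Snap: s(t) = -64·sin(2·t). Aus der Gleichung für den Snap s(t) = -64·sin(2·t), setzen wir t = 7.3055114851515235 ein und erhalten s = -56.9481805738687.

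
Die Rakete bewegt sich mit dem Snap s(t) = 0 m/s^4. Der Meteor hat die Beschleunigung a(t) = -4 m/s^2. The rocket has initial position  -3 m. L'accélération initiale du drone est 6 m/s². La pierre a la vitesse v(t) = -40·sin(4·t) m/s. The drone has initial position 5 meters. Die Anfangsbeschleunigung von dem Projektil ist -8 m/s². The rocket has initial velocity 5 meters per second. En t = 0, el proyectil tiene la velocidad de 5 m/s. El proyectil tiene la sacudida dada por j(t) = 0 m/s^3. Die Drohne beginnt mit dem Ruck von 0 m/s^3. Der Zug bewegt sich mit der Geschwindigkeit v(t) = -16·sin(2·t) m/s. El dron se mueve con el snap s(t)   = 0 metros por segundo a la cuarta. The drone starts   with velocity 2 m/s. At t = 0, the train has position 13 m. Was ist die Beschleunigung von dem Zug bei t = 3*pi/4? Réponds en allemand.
Wir müssen unsere Gleichung für die Geschwindigkeit v(t) = -16·sin(2·t) 1-mal ableiten. Durch Ableiten von der Geschwindigkeit erhalten wir die Beschleunigung: a(t) = -32·cos(2·t). Mit a(t) = -32·cos(2·t) und Einsetzen von t = 3*pi/4, finden wir a = 0.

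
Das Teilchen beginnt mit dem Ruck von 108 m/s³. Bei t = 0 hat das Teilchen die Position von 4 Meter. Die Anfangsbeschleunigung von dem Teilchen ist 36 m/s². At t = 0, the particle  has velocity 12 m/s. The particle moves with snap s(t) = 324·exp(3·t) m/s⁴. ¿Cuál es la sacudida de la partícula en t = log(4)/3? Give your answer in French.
Nous devons trouver la primitive de notre équation du snap s(t) = 324·exp(3·t) 1 fois. L'intégrale du snap est le jerk. En utilisant j(0) = 108, nous obtenons j(t) = 108·exp(3·t). Nous avons le jerk j(t) = 108·exp(3·t). En substituant t = log(4)/3: j(log(4)/3) = 432.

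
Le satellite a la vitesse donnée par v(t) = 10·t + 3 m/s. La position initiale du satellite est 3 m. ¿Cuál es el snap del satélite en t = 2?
Para resolver esto, necesitamos tomar 3 derivadas de nuestra ecuación de la velocidad v(t) = 10·t + 3. Tomando d/dt de v(t), encontramos a(t) = 10. La derivada de la aceleración da la sacudida: j(t) = 0. Derivando la sacudida, obtenemos el snap: s(t) = 0. Usando s(t) = 0 y sustituyendo t = 2, encontramos s = 0.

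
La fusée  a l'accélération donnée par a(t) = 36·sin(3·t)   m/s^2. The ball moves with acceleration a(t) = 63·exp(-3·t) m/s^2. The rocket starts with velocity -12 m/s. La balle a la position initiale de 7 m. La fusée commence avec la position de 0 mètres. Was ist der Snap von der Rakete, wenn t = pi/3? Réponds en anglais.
We must differentiate our acceleration equation a(t) = 36·sin(3·t) 2 times. Differentiating acceleration, we get jerk: j(t) = 108·cos(3·t). The derivative of jerk gives snap: s(t) = -324·sin(3·t). Using s(t) = -324·sin(3·t) and substituting t = pi/3, we find s = 0.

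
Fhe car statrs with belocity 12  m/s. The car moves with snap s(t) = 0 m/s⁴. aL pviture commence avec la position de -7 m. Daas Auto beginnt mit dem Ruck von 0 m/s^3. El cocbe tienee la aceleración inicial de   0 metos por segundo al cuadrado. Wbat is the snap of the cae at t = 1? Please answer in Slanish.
Tenemos el snap s(t) = 0. Sustituyendo t = 1: s(1) = 0.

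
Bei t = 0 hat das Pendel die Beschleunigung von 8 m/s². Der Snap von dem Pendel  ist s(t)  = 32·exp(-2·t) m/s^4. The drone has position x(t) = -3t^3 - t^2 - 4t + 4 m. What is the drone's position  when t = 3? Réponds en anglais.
We have position x(t) = -3·t^3 - t^2 - 4·t + 4. Substituting t = 3: x(3) = -98.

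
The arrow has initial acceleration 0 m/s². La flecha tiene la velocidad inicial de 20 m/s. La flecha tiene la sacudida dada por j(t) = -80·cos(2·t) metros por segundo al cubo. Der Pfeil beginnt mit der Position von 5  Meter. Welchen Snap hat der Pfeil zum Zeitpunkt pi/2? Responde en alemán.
Wir müssen unsere Gleichung für den Ruck j(t) = -80·cos(2·t) 1-mal ableiten. Die Ableitung von dem Ruck ergibt den Snap: s(t) = 160·sin(2·t). Aus der Gleichung für den Snap s(t) = 160·sin(2·t), setzen wir t = pi/2 ein und erhalten s = 0.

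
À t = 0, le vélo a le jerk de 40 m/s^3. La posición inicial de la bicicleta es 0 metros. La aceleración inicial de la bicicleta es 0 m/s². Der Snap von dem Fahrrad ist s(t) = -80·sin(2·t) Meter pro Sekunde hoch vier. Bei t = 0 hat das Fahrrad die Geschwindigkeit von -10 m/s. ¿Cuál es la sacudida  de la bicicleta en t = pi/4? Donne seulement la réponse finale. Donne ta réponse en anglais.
j(pi/4) = 0.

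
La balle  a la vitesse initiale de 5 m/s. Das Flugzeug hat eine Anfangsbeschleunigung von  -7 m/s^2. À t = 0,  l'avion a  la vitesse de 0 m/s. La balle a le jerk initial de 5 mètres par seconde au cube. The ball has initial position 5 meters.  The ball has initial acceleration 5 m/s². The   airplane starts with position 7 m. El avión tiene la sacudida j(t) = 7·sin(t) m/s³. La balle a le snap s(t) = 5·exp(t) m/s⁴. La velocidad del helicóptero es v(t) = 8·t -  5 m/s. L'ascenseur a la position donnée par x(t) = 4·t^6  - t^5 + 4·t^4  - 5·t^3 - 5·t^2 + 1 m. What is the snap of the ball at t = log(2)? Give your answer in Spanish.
De la ecuación del snap s(t) = 5·exp(t), sustituimos t = log(2) para obtener s = 10.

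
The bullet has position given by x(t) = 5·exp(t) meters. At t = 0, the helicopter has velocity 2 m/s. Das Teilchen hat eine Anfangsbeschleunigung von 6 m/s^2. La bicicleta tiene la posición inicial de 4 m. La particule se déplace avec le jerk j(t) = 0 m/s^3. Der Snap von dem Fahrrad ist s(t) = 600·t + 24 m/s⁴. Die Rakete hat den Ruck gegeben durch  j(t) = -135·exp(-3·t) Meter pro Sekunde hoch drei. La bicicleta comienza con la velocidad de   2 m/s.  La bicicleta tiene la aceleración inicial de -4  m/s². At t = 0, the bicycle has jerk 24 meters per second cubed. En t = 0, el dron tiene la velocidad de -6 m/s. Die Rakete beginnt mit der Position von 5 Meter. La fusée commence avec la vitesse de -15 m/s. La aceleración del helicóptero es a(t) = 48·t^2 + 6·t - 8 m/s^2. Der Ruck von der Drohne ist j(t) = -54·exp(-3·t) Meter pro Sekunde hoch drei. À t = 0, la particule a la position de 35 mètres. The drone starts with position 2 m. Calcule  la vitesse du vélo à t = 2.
Nous devons intégrer notre équation du snap s(t) = 600·t + 24 3 fois. En intégrant le snap et en utilisant la condition initiale j(0) = 24, nous obtenons j(t) = 300·t^2 + 24·t + 24. En intégrant le jerk et en utilisant la condition initiale a(0) = -4, nous obtenons a(t) = 100·t^3 + 12·t^2 + 24·t - 4. En intégrant l'accélération et en utilisant la condition initiale v(0) = 2, nous obtenons v(t) = 25·t^4 + 4·t^3 + 12·t^2 - 4·t + 2. En utilisant v(t) = 25·t^4 + 4·t^3 + 12·t^2 - 4·t + 2 et en substituant t = 2, nous trouvons v = 474.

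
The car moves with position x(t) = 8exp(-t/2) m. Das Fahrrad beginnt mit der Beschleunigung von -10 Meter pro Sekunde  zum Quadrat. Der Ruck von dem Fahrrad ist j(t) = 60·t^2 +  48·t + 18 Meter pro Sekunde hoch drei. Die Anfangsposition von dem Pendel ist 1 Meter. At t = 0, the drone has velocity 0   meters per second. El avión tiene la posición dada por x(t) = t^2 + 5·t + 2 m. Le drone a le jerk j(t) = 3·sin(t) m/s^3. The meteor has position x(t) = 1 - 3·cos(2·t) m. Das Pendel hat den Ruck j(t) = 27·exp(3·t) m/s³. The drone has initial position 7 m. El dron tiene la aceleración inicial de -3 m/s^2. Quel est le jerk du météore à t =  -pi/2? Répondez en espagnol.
Partiendo de la posición x(t) = 1 - 3·cos(2·t), tomamos 3 derivadas. La derivada de la posición da la velocidad: v(t) = 6·sin(2·t). Derivando la velocidad, obtenemos la aceleración: a(t) = 12·cos(2·t). Tomando d/dt de a(t), encontramos j(t) = -24·sin(2·t). De la ecuación de la sacudida j(t) = -24·sin(2·t), sustituimos t = -pi/2 para obtener j = 0.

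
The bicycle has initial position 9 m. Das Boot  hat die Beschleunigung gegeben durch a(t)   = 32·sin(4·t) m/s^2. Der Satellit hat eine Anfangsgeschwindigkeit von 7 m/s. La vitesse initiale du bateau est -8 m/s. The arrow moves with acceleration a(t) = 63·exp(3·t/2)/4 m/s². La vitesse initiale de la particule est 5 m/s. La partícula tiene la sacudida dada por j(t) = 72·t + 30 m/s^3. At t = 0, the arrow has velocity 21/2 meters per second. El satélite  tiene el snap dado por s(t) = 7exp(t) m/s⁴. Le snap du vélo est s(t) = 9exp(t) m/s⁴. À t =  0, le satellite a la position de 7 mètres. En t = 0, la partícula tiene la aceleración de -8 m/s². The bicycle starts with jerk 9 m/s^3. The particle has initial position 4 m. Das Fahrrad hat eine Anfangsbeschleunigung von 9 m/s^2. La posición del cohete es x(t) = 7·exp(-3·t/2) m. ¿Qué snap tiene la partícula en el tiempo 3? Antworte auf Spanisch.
Debemos derivar nuestra ecuación de la sacudida j(t) = 72·t + 30 1 vez. Derivando la sacudida, obtenemos el snap: s(t) = 72. Tenemos el snap s(t) = 72. Sustituyendo t = 3: s(3) = 72.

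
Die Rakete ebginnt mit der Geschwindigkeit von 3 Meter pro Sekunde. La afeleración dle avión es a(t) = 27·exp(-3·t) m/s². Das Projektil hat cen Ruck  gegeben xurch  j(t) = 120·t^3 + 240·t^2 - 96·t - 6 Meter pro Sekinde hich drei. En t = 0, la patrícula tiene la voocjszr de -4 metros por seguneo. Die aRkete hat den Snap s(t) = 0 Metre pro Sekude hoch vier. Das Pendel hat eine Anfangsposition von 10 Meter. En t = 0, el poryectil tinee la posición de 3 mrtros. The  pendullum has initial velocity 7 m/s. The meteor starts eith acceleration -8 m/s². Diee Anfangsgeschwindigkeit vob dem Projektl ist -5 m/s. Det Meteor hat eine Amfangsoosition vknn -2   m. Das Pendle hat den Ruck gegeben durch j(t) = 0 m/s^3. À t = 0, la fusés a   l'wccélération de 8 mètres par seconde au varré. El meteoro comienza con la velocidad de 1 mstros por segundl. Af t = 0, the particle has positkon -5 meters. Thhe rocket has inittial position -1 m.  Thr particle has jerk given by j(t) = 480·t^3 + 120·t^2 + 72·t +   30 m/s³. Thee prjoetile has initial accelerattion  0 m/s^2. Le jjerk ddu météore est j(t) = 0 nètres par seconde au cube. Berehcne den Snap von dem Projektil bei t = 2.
Wir müssen unsere Gleichung für den Ruck j(t) = 120·t^3 + 240·t^2 - 96·t - 6 1-mal ableiten. Durch Ableiten von dem Ruck erhalten wir den Snap: s(t) = 360·t^2 + 480·t - 96. Aus der Gleichung für den Snap s(t) = 360·t^2 + 480·t - 96, setzen wir t = 2 ein und erhalten s = 2304.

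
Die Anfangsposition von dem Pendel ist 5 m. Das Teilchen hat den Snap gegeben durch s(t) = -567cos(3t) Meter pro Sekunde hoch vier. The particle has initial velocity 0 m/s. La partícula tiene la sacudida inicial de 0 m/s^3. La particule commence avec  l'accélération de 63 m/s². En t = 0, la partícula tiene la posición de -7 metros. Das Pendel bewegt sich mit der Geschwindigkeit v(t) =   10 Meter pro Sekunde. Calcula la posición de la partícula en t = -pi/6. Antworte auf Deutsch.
Wir müssen unsere Gleichung für den Snap s(t) = -567·cos(3·t) 4-mal integrieren. Durch Integration von dem Snap und Verwendung der Anfangsbedingung j(0) = 0, erhalten wir j(t) = -189·sin(3·t). Durch Integration von dem Ruck und Verwendung der Anfangsbedingung a(0) = 63, erhalten wir a(t) = 63·cos(3·t). Die Stammfunktion von der Beschleunigung, mit v(0) = 0, ergibt die Geschwindigkeit: v(t) = 21·sin(3·t). Durch Integration von der Geschwindigkeit und Verwendung der Anfangsbedingung x(0) = -7, erhalten wir x(t) = -7·cos(3·t). Wir haben die Position x(t) = -7·cos(3·t). Durch Einsetzen von t = -pi/6: x(-pi/6) = 0.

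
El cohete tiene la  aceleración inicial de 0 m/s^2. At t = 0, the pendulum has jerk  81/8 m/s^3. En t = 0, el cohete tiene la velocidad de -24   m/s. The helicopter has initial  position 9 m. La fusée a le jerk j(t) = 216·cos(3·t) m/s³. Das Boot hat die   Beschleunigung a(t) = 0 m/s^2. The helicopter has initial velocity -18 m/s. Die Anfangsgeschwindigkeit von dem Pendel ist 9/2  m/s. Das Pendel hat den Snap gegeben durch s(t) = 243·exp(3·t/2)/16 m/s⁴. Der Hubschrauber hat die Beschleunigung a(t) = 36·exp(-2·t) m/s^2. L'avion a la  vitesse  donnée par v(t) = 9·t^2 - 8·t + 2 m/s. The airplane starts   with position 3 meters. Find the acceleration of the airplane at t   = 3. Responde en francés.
En partant de la vitesse v(t) = 9·t^2 - 8·t + 2, nous prenons 1 dérivée. En dérivant la vitesse, nous obtenons l'accélération: a(t) = 18·t - 8. Nous avons l'accélération a(t) = 18·t - 8. En substituant t = 3: a(3) = 46.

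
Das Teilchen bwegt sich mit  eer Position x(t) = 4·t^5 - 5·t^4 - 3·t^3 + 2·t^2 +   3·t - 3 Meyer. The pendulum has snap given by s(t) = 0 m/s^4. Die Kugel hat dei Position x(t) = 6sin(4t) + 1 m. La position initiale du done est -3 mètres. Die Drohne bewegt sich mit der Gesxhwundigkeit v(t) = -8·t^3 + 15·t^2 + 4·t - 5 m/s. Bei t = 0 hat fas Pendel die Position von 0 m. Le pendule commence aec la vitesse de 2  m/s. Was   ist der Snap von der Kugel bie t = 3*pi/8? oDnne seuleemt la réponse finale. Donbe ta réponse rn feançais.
Le snap à t = 3*pi/8 est s = -1536.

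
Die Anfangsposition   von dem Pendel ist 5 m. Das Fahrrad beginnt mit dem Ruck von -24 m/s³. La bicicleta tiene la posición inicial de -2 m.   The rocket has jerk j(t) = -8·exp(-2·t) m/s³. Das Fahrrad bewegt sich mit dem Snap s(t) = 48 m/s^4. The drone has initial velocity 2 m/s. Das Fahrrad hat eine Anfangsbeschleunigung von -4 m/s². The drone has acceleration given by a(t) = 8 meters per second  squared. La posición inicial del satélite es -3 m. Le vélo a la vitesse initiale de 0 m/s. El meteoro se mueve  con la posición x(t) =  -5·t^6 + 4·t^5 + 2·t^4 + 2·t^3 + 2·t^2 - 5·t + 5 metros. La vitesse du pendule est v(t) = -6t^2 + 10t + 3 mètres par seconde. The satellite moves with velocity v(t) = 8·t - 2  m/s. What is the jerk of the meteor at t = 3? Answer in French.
En partant de la position x(t) = -5·t^6 + 4·t^5 + 2·t^4 + 2·t^3 + 2·t^2 - 5·t + 5, nous prenons 3 dérivées. En prenant d/dt de x(t), nous trouvons v(t) = -30·t^5 + 20·t^4 + 8·t^3 + 6·t^2 + 4·t - 5. En dérivant la vitesse, nous obtenons l'accélération: a(t) = -150·t^4 + 80·t^3 + 24·t^2 + 12·t + 4. En dérivant l'accélération, nous obtenons le jerk: j(t) = -600·t^3 + 240·t^2 + 48·t + 12. En utilisant j(t) = -600·t^3 + 240·t^2 + 48·t + 12 et en substituant t = 3, nous trouvons j = -13884.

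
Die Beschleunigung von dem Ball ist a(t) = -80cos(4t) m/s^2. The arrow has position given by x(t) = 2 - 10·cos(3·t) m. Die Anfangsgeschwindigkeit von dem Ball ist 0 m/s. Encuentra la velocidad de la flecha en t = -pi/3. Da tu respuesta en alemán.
Um dies zu lösen, müssen wir 1 Ableitung unserer Gleichung für die Position x(t) = 2 - 10·cos(3·t) nehmen. Die Ableitung von der Position ergibt die Geschwindigkeit: v(t) = 30·sin(3·t). Mit v(t) = 30·sin(3·t) und Einsetzen von t = -pi/3, finden wir v = 0.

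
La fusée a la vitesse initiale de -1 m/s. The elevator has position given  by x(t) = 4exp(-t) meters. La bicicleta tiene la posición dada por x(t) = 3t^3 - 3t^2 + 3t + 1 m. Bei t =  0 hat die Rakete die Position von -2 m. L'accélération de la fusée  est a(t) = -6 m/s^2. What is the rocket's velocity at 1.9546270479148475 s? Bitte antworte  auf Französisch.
Nous devons trouver la primitive de notre équation de l'accélération a(t) = -6 1 fois. L'intégrale de l'accélération est la vitesse. En utilisant v(0) = -1, nous obtenons v(t) = -6·t - 1. Nous avons la vitesse v(t) = -6·t - 1. En substituant t = 1.9546270479148475: v(1.9546270479148475) = -12.7277622874891.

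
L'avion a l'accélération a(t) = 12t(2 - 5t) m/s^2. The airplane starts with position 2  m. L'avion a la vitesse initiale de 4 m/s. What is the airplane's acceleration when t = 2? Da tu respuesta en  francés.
En utilisant a(t) = 12·t·(2 - 5·t) et en substituant t = 2, nous trouvons a = -192.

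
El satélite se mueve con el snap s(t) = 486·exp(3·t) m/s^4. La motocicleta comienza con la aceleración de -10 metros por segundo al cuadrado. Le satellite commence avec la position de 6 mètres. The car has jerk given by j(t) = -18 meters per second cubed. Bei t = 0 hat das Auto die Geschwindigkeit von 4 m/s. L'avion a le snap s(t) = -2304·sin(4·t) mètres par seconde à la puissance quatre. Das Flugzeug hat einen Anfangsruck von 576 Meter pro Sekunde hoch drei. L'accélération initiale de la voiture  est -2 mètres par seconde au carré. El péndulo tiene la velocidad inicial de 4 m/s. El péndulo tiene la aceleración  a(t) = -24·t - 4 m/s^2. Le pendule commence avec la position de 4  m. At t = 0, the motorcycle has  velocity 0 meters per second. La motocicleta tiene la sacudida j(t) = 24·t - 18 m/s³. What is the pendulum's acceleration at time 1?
Using a(t) = -24·t - 4 and substituting t = 1, we find a = -28.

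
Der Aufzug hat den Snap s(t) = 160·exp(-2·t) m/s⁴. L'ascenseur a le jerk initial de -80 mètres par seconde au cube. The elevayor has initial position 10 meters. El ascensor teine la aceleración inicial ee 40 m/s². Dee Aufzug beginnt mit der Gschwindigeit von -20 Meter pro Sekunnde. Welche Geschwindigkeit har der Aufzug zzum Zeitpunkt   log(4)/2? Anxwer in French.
Pour résoudre ceci, nous devons prendre 3 intégrales de notre équation du snap s(t) = 160·exp(-2·t). L'intégrale du snap est le jerk. En utilisant j(0) = -80, nous obtenons j(t) = -80·exp(-2·t). En intégrant le jerk et en utilisant la condition initiale a(0) = 40, nous obtenons a(t) = 40·exp(-2·t). En prenant ∫a(t)dt et en appliquant v(0) = -20, nous trouvons v(t) = -20·exp(-2·t). En utilisant v(t) = -20·exp(-2·t) et en substituant t = log(4)/2, nous trouvons v = -5.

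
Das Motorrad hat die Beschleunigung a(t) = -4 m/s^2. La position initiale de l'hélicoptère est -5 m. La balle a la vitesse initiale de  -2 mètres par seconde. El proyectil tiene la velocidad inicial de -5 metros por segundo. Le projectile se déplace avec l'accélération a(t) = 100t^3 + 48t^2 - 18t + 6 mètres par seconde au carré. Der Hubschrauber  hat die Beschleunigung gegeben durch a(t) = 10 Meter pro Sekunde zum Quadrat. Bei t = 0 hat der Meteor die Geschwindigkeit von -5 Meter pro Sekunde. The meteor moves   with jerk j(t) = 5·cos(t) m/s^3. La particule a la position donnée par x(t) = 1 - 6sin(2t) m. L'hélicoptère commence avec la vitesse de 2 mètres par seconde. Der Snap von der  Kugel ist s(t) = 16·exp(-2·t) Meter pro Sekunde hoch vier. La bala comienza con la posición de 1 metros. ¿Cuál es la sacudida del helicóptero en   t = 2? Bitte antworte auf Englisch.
To solve this, we need to take 1 derivative of our acceleration equation a(t) = 10. The derivative of acceleration gives jerk: j(t) = 0. We have jerk j(t) = 0. Substituting t = 2: j(2) = 0.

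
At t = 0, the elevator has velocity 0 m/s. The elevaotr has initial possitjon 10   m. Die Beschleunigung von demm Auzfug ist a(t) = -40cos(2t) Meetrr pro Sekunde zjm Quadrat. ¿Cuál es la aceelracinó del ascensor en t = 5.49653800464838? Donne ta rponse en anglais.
Using a(t) = -40·cos(2·t) and substituting t = 5.49653800464838, we find a = 0.0999310267491191.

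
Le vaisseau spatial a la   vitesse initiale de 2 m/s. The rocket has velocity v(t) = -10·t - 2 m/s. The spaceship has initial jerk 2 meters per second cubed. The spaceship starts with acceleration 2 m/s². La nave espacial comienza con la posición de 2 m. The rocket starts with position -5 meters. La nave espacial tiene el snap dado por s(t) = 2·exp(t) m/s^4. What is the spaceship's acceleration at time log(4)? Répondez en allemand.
Wir müssen das Integral unserer Gleichung für den Snap s(t) = 2·exp(t) 2-mal finden. Das Integral von dem Snap, mit j(0) = 2, ergibt den Ruck: j(t) = 2·exp(t). Durch Integration von dem Ruck und Verwendung der Anfangsbedingung a(0) = 2, erhalten wir a(t) = 2·exp(t). Wir haben die Beschleunigung a(t) = 2·exp(t). Durch Einsetzen von t = log(4): a(log(4)) = 8.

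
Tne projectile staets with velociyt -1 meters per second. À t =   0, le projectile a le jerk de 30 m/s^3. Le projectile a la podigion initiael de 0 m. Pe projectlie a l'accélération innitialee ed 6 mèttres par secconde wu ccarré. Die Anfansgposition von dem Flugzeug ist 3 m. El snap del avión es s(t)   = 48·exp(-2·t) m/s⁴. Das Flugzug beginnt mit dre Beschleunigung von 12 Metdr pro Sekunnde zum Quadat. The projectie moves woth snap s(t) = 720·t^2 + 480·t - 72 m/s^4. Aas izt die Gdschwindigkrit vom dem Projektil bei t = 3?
Ausgehend von dem Snap s(t) = 720·t^2 + 480·t - 72, nehmen wir 3 Integrale. Das Integral von dem Snap, mit j(0) = 30, ergibt den Ruck: j(t) = 240·t^3 + 240·t^2 - 72·t + 30. Die Stammfunktion von dem Ruck ist die Beschleunigung. Mit a(0) = 6 erhalten wir a(t) = 60·t^4 + 80·t^3 - 36·t^2 + 30·t + 6. Das Integral von der Beschleunigung, mit v(0) = -1, ergibt die Geschwindigkeit: v(t) = 12·t^5 + 20·t^4 - 12·t^3 + 15·t^2 + 6·t - 1. Mit v(t) = 12·t^5 + 20·t^4 - 12·t^3 + 15·t^2 + 6·t - 1 und Einsetzen von t = 3, finden wir v = 4364.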